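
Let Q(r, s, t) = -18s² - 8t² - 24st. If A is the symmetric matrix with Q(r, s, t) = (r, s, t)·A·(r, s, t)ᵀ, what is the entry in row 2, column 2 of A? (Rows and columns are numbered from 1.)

-18

The coefficient of s² in Q is -18, and that is exactly A[2,2].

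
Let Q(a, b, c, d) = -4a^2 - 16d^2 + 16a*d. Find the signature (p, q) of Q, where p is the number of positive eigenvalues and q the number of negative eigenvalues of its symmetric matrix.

The symmetric matrix is A = [[-4, 0, 0, 8], [0, 0, 0, 0], [0, 0, 0, 0], [8, 0, 0, -16]].
Row-reducing A symmetrically gives the diagonal entries -4, 0, 0, 0.
So there are 1 negative, 3 zero pivots.

(0, 1)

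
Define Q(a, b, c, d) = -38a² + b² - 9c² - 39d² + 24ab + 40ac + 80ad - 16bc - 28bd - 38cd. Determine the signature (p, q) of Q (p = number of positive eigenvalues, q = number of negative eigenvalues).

(3, 1)

The symmetric matrix is A = [[-38, 12, 20, 40], [12, 1, -8, -14], [20, -8, -9, -19], [40, -14, -19, -39]].
Congruent diagonalization of A (simultaneous row and column reduction) yields pivots -38, 91/19, 85/91, 6/85.
Counting signs: 3 positive, 1 negative.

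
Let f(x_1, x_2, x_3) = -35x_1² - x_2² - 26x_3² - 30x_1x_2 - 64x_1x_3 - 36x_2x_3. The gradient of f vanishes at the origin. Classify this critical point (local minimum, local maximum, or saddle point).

saddle point

The Hessian at the origin is H = [[-70, -30, -64], [-30, -2, -36], [-64, -36, -52]].
Applying the same elementary operations to the rows and columns of H produces a congruent diagonal matrix with entries -70, 76/7, -24/95.
Counting signs: 1 positive, 2 negative.
H is indefinite, so the origin is a saddle point.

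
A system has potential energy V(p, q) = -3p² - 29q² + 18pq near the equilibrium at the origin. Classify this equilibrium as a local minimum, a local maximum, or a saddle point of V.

The Hessian at the origin is H = [[-6, 18], [18, -58]].
det H = -6·-58 − (18)² = 24 > 0 and H[1,1] = -6 < 0, so H is negative definite.
Therefore the origin is a local maximum.

local maximum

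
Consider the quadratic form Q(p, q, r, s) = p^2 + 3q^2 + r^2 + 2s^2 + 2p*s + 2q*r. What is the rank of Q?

4

The symmetric matrix is A = [[1, 0, 0, 1], [0, 3, 1, 0], [0, 1, 1, 0], [1, 0, 0, 2]].
An LDLᵀ factorisation of A has diagonal entries 1, 3, 2/3, 1.
So there are 4 positive pivots.
The rank is the number of nonzero pivots: 4.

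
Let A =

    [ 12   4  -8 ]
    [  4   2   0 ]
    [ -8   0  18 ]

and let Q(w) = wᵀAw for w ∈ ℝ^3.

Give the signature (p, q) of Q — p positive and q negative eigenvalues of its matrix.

(3, 0)

Applying the same elementary operations to the rows and columns of A produces a congruent diagonal matrix with entries 12, 2/3, 2.
So there are 3 positive pivots.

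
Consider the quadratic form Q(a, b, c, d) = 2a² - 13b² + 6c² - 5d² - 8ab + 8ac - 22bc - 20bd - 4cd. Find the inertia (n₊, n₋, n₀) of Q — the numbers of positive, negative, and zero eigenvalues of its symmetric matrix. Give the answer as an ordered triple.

(1, 3, 0)

Write A = [[2, -4, 4, 0], [-4, -13, -11, -10], [4, -11, 6, -2], [0, -10, -2, -5]].
Row-reducing A symmetrically gives the diagonal entries 2, -21, -11/7, -1/33.
Counting signs: 1 positive, 3 negative.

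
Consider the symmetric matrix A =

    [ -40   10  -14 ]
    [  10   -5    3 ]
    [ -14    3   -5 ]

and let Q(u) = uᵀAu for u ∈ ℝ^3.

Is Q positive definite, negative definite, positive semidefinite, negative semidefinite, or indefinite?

negative semidefinite

Congruent diagonalization of A (simultaneous row and column reduction) yields pivots -40, -5/2, 0.
So there are 2 negative, 1 zero pivots.
Hence Q is negative semidefinite.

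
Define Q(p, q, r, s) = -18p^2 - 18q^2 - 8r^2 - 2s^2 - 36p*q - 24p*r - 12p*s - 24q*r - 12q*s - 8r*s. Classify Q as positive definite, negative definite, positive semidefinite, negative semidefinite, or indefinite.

Write A = [[-18, -18, -12, -6], [-18, -18, -12, -6], [-12, -12, -8, -4], [-6, -6, -4, -2]].
Congruent diagonalization of A (simultaneous row and column reduction) yields pivots -18, 0, 0, 0.
So there are 1 negative, 3 zero pivots.
Hence Q is negative semidefinite.

negative semidefinite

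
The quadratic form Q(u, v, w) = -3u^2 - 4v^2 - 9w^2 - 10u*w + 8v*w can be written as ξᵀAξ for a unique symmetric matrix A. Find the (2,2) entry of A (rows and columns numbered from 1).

The coefficient of v^2 in Q is -4, and that is exactly A[2,2].

-4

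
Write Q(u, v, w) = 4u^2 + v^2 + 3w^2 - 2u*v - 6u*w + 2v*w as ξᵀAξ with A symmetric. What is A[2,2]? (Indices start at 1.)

1

The coefficient of v^2 in Q is 1, and that is exactly A[2,2].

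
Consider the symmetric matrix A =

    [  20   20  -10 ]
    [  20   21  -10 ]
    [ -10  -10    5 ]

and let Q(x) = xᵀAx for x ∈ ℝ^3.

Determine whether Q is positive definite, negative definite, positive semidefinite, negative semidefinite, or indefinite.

Symmetric row and column elimination reduces A to a congruent diagonal form with pivots 20, 1, 0.
Counting signs: 2 positive, 1 zero.
Hence Q is positive semidefinite.

positive semidefinite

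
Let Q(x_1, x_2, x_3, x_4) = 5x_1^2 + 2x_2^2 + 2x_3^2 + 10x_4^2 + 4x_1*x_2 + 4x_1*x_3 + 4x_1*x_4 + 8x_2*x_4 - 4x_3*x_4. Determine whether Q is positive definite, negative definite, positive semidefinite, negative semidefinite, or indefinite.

The associated matrix is A = [[5, 2, 2, 2], [2, 2, 0, 4], [2, 0, 2, -2], [2, 4, -2, 10]].
Applying the same elementary operations to the rows and columns of A produces a congruent diagonal matrix with entries 5, 6/5, 2/3, 0.
That gives 3 positive, 1 zero pivots.
Hence Q is positive semidefinite.

positive semidefinite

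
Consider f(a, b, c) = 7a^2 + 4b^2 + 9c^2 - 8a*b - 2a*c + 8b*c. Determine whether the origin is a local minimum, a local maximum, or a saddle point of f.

local minimum

The Hessian at the origin is H = [[14, -8, -2], [-8, 8, 8], [-2, 8, 18]].
An LDLᵀ factorisation of H has diagonal entries 14, 24/7, 4.
So there are 3 positive pivots.
H is positive definite, so the origin is a strict local minimum.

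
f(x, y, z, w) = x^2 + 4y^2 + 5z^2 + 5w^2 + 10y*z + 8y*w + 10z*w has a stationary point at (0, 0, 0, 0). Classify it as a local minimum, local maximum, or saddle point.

The Hessian at the origin is H = [[2, 0, 0, 0], [0, 8, 10, 8], [0, 10, 10, 10], [0, 8, 10, 10]].
An LDLᵀ factorisation of H has diagonal entries 2, 8, -5/2, 2.
That gives 3 positive, 1 negative pivots.
H is indefinite, so the origin is a saddle point.

saddle point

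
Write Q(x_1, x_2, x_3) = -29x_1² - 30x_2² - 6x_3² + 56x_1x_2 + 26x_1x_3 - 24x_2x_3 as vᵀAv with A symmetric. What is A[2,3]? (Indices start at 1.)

-12

The coefficient of x_2·x_3 in Q is -24. For a symmetric A this equals A[2,3] + A[3,2] = 2·A[2,3].
So A[2,3] = -24/2 = -12.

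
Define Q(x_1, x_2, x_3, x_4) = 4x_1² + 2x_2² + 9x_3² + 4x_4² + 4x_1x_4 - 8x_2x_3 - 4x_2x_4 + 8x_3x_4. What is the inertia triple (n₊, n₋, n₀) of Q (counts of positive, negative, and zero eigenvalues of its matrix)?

(4, 0, 0)

Write A = [[4, 0, 0, 2], [0, 2, -4, -2], [0, -4, 9, 4], [2, -2, 4, 4]].
Congruent diagonalization of A (simultaneous row and column reduction) yields pivots 4, 2, 1, 1.
That gives 4 positive pivots.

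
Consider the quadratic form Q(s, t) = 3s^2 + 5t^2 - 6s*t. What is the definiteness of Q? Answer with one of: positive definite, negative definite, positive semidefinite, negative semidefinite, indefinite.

The symmetric matrix is A = [[3, -3], [-3, 5]].
Congruent diagonalization of A (simultaneous row and column reduction) yields pivots 3, 2.
So there are 2 positive pivots.
Hence Q is positive definite.

positive definite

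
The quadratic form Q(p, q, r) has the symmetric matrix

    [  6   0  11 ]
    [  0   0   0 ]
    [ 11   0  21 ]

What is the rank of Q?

Congruent diagonalization of A (simultaneous row and column reduction) yields pivots 6, 0, 5/6.
That gives 2 positive, 1 zero pivots.
The rank is the number of nonzero pivots: 2.

2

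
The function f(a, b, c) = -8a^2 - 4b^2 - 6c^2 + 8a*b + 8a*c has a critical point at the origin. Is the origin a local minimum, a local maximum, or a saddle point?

The Hessian at the origin is H = [[-16, 8, 8], [8, -8, 0], [8, 0, -12]].
Row-reducing H symmetrically gives the diagonal entries -16, -4, -4.
So there are 3 negative pivots.
H is negative definite, so the origin is a strict local maximum.

local maximum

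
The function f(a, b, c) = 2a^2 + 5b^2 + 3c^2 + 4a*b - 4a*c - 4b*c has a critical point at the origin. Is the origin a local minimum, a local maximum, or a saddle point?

The Hessian at the origin is H = [[4, 4, -4], [4, 10, -4], [-4, -4, 6]].
Row-reducing H symmetrically gives the diagonal entries 4, 6, 2.
That gives 3 positive pivots.
H is positive definite, so the origin is a strict local minimum.

local minimum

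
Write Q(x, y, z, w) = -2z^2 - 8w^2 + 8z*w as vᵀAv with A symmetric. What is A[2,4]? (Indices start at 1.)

The coefficient of y·w in Q is 0. For a symmetric A this equals A[2,4] + A[4,2] = 2·A[2,4].
So A[2,4] = 0/2 = 0.

0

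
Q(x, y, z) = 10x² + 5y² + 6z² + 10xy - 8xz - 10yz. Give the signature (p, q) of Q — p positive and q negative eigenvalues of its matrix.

The associated matrix is A = [[10, 5, -4], [5, 5, -5], [-4, -5, 6]].
Applying the same elementary operations to the rows and columns of A produces a congruent diagonal matrix with entries 10, 5/2, 4/5.
So there are 3 positive pivots.

(3, 0)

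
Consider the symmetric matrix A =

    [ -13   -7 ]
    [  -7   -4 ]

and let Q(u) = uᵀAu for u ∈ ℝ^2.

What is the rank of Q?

2

Applying the same elementary operations to the rows and columns of A produces a congruent diagonal matrix with entries -13, -3/13.
Counting signs: 2 negative.
The rank is the number of nonzero pivots: 2.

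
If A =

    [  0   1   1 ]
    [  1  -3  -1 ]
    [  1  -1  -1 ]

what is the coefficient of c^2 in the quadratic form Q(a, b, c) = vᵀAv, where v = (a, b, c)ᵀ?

The coefficient of c^2 is the diagonal entry A[3,3] = -1.

-1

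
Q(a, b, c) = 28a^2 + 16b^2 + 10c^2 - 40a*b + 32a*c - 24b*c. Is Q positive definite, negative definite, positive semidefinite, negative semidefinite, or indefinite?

positive definite

The symmetric matrix of Q is A = [[28, -20, 16], [-20, 16, -12], [16, -12, 10]].
Leading principal minors: Δ_1 = 28, Δ_2 = 48, Δ_3 = 32.
All leading principal minors are positive, so by Sylvester's criterion Q is positive definite.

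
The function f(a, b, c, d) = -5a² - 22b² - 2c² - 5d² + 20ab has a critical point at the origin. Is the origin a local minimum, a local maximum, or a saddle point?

The Hessian at the origin is H = [[-10, 20, 0, 0], [20, -44, 0, 0], [0, 0, -4, 0], [0, 0, 0, -10]].
Applying the same elementary operations to the rows and columns of H produces a congruent diagonal matrix with entries -10, -4, -4, -10.
That gives 4 negative pivots.
H is negative definite, so the origin is a strict local maximum.

local maximum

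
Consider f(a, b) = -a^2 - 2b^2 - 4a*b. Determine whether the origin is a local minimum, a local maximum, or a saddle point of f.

saddle point

The Hessian at the origin is H = [[-2, -4], [-4, -4]].
det H = -2·-4 − (-4)² = -8 < 0, so H is indefinite.
Therefore the origin is a saddle point.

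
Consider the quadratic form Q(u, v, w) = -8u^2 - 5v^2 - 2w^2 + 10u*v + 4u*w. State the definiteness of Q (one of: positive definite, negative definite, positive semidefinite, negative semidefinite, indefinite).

negative definite

Write A = [[-8, 5, 2], [5, -5, 0], [2, 0, -2]].
Applying the same elementary operations to the rows and columns of A produces a congruent diagonal matrix with entries -8, -15/8, -2/3.
So there are 3 negative pivots.
Hence Q is negative definite.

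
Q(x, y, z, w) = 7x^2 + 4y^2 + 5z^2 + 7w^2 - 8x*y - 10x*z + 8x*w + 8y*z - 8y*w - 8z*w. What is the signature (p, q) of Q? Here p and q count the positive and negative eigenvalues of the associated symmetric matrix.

Write A = [[7, -4, -5, 4], [-4, 4, 4, -4], [-5, 4, 5, -4], [4, -4, -4, 7]].
An LDLᵀ factorisation of A has diagonal entries 7, 12/7, 2/3, 3.
So there are 4 positive pivots.

(4, 0)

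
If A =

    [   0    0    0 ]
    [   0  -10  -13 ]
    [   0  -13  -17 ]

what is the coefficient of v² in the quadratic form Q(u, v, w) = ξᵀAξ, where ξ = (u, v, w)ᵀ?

The coefficient of v² is the diagonal entry A[2,2] = -10.

-10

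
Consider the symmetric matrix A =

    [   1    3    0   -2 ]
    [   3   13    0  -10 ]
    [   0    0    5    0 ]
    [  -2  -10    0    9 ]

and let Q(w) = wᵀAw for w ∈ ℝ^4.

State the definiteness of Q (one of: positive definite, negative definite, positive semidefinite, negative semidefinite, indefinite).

Leading principal minors: Δ_1 = 1, Δ_2 = 4, Δ_3 = 20, Δ_4 = 20.
All leading principal minors are positive, so by Sylvester's criterion Q is positive definite.

positive definite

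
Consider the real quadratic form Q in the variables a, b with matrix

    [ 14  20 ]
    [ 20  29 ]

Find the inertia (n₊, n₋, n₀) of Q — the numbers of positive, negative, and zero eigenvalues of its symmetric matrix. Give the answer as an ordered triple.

Congruent diagonalization of A (simultaneous row and column reduction) yields pivots 14, 3/7.
So there are 2 positive pivots.

(2, 0, 0)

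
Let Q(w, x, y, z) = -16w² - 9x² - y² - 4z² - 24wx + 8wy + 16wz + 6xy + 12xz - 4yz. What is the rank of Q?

1

The associated matrix is A = [[-16, -12, 4, 8], [-12, -9, 3, 6], [4, 3, -1, -2], [8, 6, -2, -4]].
Applying the same elementary operations to the rows and columns of A produces a congruent diagonal matrix with entries -16, 0, 0, 0.
Counting signs: 1 negative, 3 zero.
The rank is the number of nonzero pivots: 1.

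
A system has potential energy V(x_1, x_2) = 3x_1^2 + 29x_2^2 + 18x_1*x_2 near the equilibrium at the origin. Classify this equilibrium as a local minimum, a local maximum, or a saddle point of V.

The Hessian at the origin is H = [[6, 18], [18, 58]].
det H = 6·58 − (18)² = 24 > 0 and H[1,1] = 6 > 0, so H is positive definite.
Therefore the origin is a local minimum.

local minimum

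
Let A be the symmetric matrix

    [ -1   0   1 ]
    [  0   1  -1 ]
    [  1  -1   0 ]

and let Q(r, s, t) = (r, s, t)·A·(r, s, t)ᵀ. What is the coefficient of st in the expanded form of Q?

-2

The coefficient of st is A[2,3] + A[3,2] = 2·(-1) = -2.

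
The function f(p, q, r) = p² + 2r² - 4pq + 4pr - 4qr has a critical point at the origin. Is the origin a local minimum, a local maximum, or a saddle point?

saddle point

The Hessian at the origin is H = [[2, -4, 4], [-4, 0, -4], [4, -4, 4]].
Row-reducing H symmetrically gives the diagonal entries 2, -8, -2.
So there are 1 positive, 2 negative pivots.
H is indefinite, so the origin is a saddle point.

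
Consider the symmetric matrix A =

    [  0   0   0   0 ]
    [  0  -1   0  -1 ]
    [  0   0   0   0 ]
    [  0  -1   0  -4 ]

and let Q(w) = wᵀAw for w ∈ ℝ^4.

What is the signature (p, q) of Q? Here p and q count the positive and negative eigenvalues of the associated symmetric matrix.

(0, 2)

Applying the same elementary operations to the rows and columns of A produces a congruent diagonal matrix with entries 0, -1, 0, -3.
That gives 2 negative, 2 zero pivots.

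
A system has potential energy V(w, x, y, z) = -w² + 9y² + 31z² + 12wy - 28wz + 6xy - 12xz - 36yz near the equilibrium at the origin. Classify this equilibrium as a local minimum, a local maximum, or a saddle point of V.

The Hessian at the origin is H = [[-2, 0, 12, -28], [0, 0, 6, -12], [12, 6, 18, -36], [-28, -12, -36, 62]].
H is indefinite, so the origin is a saddle point.

saddle point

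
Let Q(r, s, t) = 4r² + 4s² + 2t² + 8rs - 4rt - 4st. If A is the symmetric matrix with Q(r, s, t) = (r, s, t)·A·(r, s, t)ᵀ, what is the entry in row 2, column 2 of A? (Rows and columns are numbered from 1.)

The coefficient of s² in Q is 4, and that is exactly A[2,2].

4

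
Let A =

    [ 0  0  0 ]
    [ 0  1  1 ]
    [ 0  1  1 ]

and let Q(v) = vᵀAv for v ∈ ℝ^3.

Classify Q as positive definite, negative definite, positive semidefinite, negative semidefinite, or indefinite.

Symmetric row and column elimination reduces A to a congruent diagonal form with pivots 0, 1, 0.
So there are 1 positive, 2 zero pivots.
Hence Q is positive semidefinite.

positive semidefinite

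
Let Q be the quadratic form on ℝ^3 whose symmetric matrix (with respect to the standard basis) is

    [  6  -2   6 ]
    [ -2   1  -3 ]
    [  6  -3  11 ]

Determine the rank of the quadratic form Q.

3

Row-reducing A symmetrically gives the diagonal entries 6, 1/3, 2.
That gives 3 positive pivots.
The rank is the number of nonzero pivots: 3.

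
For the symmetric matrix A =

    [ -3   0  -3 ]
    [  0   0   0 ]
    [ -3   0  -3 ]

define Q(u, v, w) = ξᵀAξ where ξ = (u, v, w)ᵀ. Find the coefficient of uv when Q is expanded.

The coefficient of uv is A[1,2] + A[2,1] = 2·0 = 0.

0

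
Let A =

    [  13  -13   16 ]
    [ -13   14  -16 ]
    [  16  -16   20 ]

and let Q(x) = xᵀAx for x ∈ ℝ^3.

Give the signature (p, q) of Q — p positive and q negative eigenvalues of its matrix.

Congruent diagonalization of A (simultaneous row and column reduction) yields pivots 13, 1, 4/13.
So there are 3 positive pivots.

(3, 0)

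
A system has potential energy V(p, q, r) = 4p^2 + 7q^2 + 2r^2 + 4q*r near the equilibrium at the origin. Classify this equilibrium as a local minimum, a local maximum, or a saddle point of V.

local minimum

The Hessian at the origin is H = [[8, 0, 0], [0, 14, 4], [0, 4, 4]].
Symmetric row and column elimination reduces H to a congruent diagonal form with pivots 8, 14, 20/7.
Counting signs: 3 positive.
H is positive definite, so the origin is a strict local minimum.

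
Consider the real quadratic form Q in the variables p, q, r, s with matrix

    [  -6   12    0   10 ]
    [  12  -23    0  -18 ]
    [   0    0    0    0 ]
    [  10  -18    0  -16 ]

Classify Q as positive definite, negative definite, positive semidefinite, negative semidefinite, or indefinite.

Applying the same elementary operations to the rows and columns of A produces a congruent diagonal matrix with entries -6, 1, 0, -10/3.
That gives 1 positive, 2 negative, 1 zero pivots.
Hence Q is indefinite.

indefinite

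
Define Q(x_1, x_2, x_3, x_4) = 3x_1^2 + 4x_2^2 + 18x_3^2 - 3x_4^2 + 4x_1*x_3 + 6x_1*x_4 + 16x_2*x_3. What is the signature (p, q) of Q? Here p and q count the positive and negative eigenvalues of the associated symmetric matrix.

(3, 1)

Write A = [[3, 0, 2, 3], [0, 4, 8, 0], [2, 8, 18, 0], [3, 0, 0, -3]].
Applying the same elementary operations to the rows and columns of A produces a congruent diagonal matrix with entries 3, 4, 2/3, -12.
So there are 3 positive, 1 negative pivots.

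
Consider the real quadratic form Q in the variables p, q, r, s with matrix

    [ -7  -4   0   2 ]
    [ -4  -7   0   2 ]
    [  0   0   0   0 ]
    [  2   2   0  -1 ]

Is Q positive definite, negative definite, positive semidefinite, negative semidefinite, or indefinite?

negative semidefinite

Congruent diagonalization of A (simultaneous row and column reduction) yields pivots -7, -33/7, 0, -3/11.
That gives 3 negative, 1 zero pivots.
Hence Q is negative semidefinite.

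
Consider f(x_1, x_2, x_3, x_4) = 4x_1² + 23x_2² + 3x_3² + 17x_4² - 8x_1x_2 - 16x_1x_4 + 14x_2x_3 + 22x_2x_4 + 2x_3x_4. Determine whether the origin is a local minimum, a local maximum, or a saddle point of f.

local minimum

The Hessian at the origin is H = [[8, -8, 0, -16], [-8, 46, 14, 22], [0, 14, 6, 2], [-16, 22, 2, 34]].
Symmetric row and column elimination reduces H to a congruent diagonal form with pivots 8, 38, 16/19, 1.
Counting signs: 4 positive.
H is positive definite, so the origin is a strict local minimum.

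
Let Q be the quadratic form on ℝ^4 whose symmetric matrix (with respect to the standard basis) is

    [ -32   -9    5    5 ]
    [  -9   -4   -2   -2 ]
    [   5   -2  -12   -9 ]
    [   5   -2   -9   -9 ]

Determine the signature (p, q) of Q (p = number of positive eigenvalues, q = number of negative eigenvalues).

Applying the same elementary operations to the rows and columns of A produces a congruent diagonal matrix with entries -32, -47/32, -156/47, -15/52.
Counting signs: 4 negative.

(0, 4)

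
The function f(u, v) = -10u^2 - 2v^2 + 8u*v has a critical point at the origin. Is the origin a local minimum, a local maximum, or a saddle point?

The Hessian at the origin is H = [[-20, 8], [8, -4]].
det H = -20·-4 − (8)² = 16 > 0 and H[1,1] = -20 < 0, so H is negative definite.
Therefore the origin is a local maximum.

local maximum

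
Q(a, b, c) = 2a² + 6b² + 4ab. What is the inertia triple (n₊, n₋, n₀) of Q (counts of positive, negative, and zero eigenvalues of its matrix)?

Write A = [[2, 2, 0], [2, 6, 0], [0, 0, 0]].
Row-reducing A symmetrically gives the diagonal entries 2, 4, 0.
So there are 2 positive, 1 zero pivots.

(2, 0, 1)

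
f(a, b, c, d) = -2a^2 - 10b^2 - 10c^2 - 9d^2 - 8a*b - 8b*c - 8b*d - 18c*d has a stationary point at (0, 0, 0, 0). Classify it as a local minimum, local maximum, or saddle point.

local maximum

The Hessian at the origin is H = [[-4, -8, 0, 0], [-8, -20, -8, -8], [0, -8, -20, -18], [0, -8, -18, -18]].
An LDLᵀ factorisation of H has diagonal entries -4, -4, -4, -1.
Counting signs: 4 negative.
H is negative definite, so the origin is a strict local maximum.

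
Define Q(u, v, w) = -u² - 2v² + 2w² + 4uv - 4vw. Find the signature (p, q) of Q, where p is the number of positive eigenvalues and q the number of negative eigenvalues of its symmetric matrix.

(1, 1)

The symmetric matrix is A = [[-1, 2, 0], [2, -2, -2], [0, -2, 2]].
Congruent diagonalization of A (simultaneous row and column reduction) yields pivots -1, 2, 0.
That gives 1 positive, 1 negative, 1 zero pivots.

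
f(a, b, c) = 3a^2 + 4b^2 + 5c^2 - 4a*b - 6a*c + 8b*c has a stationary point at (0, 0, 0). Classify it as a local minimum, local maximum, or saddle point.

local minimum

The Hessian at the origin is H = [[6, -4, -6], [-4, 8, 8], [-6, 8, 10]].
Congruent diagonalization of H (simultaneous row and column reduction) yields pivots 6, 16/3, 1.
That gives 3 positive pivots.
H is positive definite, so the origin is a strict local minimum.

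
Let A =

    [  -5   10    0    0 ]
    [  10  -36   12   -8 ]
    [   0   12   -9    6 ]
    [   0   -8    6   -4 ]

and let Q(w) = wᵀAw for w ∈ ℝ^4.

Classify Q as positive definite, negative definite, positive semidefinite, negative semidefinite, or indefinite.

negative semidefinite

Symmetric row and column elimination reduces A to a congruent diagonal form with pivots -5, -16, 0, 0.
That gives 2 negative, 2 zero pivots.
Hence Q is negative semidefinite.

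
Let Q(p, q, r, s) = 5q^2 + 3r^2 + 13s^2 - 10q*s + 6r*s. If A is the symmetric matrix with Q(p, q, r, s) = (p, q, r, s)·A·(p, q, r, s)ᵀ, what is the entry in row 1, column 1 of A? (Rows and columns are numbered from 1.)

The coefficient of p^2 in Q is 0, and that is exactly A[1,1].

0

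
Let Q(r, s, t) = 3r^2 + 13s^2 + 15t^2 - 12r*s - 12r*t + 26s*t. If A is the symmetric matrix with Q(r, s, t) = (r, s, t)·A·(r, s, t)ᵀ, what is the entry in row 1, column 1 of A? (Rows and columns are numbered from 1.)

The coefficient of r^2 in Q is 3, and that is exactly A[1,1].

3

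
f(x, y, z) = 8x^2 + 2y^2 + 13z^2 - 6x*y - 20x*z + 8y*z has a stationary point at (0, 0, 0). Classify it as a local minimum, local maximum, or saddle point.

local minimum

The Hessian at the origin is H = [[16, -6, -20], [-6, 4, 8], [-20, 8, 26]].
Symmetric row and column elimination reduces H to a congruent diagonal form with pivots 16, 7/4, 6/7.
So there are 3 positive pivots.
H is positive definite, so the origin is a strict local minimum.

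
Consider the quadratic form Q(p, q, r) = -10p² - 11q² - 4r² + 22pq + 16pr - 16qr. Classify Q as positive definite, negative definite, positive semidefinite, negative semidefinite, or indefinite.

indefinite

The associated matrix is A = [[-10, 11, 8], [11, -11, -8], [8, -8, -4]].
Symmetric row and column elimination reduces A to a congruent diagonal form with pivots -10, 11/10, 20/11.
So there are 2 positive, 1 negative pivots.
Hence Q is indefinite.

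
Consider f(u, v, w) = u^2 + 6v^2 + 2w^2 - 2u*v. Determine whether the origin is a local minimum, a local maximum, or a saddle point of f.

local minimum

The Hessian at the origin is H = [[2, -2, 0], [-2, 12, 0], [0, 0, 4]].
An LDLᵀ factorisation of H has diagonal entries 2, 10, 4.
That gives 3 positive pivots.
H is positive definite, so the origin is a strict local minimum.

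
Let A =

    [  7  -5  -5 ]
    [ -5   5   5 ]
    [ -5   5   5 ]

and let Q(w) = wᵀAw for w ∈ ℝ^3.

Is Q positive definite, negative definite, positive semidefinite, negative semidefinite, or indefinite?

Symmetric row and column elimination reduces A to a congruent diagonal form with pivots 7, 10/7, 0.
That gives 2 positive, 1 zero pivots.
Hence Q is positive semidefinite.

positive semidefinite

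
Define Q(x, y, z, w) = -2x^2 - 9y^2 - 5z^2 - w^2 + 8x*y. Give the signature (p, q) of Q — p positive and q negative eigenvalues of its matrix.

Write A = [[-2, 4, 0, 0], [4, -9, 0, 0], [0, 0, -5, 0], [0, 0, 0, -1]].
An LDLᵀ factorisation of A has diagonal entries -2, -1, -5, -1.
So there are 4 negative pivots.

(0, 4)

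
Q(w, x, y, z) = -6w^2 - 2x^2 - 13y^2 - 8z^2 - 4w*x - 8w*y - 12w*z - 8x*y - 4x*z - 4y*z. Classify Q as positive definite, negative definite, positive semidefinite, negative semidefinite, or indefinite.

Write A = [[-6, -2, -4, -6], [-2, -2, -4, -2], [-4, -4, -13, -2], [-6, -2, -2, -8]].
Congruent diagonalization of A (simultaneous row and column reduction) yields pivots -6, -4/3, -5, -6/5.
So there are 4 negative pivots.
Hence Q is negative definite.

negative definite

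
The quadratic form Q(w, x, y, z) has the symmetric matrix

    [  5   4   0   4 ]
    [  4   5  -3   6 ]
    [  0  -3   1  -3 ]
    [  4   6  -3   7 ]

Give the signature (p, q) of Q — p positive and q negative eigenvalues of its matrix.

(3, 1)

Symmetric row and column elimination reduces A to a congruent diagonal form with pivots 5, 9/5, -4, 5/36.
So there are 3 positive, 1 negative pivots.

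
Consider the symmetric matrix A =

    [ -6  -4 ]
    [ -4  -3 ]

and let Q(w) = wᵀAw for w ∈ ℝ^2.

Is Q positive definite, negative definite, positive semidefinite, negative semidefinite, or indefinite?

For the 2×2 matrix [[-6, -4], [-4, -3]]: det = -6·-3 − (-4)² = 2, trace = -9.
det > 0 so both eigenvalues share the sign of the trace; trace = -9 < 0 ⇒ both negative.

negative definite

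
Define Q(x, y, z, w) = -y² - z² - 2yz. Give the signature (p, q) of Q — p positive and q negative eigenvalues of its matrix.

(0, 1)

Write A = [[0, 0, 0, 0], [0, -1, -1, 0], [0, -1, -1, 0], [0, 0, 0, 0]].
Applying the same elementary operations to the rows and columns of A produces a congruent diagonal matrix with entries 0, -1, 0, 0.
So there are 1 negative, 3 zero pivots.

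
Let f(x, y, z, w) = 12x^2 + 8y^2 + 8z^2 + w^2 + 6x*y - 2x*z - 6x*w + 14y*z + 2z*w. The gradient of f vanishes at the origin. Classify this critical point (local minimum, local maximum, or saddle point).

The Hessian at the origin is H = [[24, 6, -2, -6], [6, 16, 14, 0], [-2, 14, 16, 2], [-6, 0, 2, 2]].
Applying the same elementary operations to the rows and columns of H produces a congruent diagonal matrix with entries 24, 29/2, 4/3, 10/29.
That gives 4 positive pivots.
H is positive definite, so the origin is a strict local minimum.

local minimum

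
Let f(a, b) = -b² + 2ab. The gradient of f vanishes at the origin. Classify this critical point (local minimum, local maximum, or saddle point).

The Hessian at the origin is H = [[0, 2], [2, -2]].
det H = 0·-2 − (2)² = -4 < 0, so H is indefinite.
Therefore the origin is a saddle point.

saddle point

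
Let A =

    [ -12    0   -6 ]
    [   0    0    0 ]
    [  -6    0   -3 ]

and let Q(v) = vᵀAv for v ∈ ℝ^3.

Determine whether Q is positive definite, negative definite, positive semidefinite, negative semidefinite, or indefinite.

Applying the same elementary operations to the rows and columns of A produces a congruent diagonal matrix with entries -12, 0, 0.
So there are 1 negative, 2 zero pivots.
Hence Q is negative semidefinite.

negative semidefinite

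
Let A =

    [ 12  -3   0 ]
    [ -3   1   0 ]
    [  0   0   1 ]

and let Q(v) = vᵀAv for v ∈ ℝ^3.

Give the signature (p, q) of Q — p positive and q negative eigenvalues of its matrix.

Symmetric row and column elimination reduces A to a congruent diagonal form with pivots 12, 1/4, 1.
So there are 3 positive pivots.

(3, 0)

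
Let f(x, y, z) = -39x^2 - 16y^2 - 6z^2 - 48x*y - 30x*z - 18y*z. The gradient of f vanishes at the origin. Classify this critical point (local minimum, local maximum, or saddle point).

The Hessian at the origin is H = [[-78, -48, -30], [-48, -32, -18], [-30, -18, -12]].
Applying the same elementary operations to the rows and columns of H produces a congruent diagonal matrix with entries -78, -32/13, -3/8.
That gives 3 negative pivots.
H is negative definite, so the origin is a strict local maximum.

local maximum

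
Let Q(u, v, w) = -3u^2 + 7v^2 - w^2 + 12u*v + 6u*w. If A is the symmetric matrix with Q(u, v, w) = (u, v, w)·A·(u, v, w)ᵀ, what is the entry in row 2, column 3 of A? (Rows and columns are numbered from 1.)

The coefficient of v·w in Q is 0. For a symmetric A this equals A[2,3] + A[3,2] = 2·A[2,3].
So A[2,3] = 0/2 = 0.

0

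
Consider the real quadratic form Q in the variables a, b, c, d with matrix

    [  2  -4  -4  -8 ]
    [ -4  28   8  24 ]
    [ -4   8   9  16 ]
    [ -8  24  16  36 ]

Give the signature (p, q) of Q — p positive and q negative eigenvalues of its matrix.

(4, 0)

Symmetric row and column elimination reduces A to a congruent diagonal form with pivots 2, 20, 1, 4/5.
So there are 4 positive pivots.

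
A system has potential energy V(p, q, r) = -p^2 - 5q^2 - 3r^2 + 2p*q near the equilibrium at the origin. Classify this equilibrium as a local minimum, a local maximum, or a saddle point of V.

The Hessian at the origin is H = [[-2, 2, 0], [2, -10, 0], [0, 0, -6]].
Applying the same elementary operations to the rows and columns of H produces a congruent diagonal matrix with entries -2, -8, -6.
So there are 3 negative pivots.
H is negative definite, so the origin is a strict local maximum.

local maximum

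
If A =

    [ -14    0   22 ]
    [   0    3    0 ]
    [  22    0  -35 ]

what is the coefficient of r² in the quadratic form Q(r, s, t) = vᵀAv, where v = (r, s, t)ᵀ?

-14

The coefficient of r² is the diagonal entry A[1,1] = -14.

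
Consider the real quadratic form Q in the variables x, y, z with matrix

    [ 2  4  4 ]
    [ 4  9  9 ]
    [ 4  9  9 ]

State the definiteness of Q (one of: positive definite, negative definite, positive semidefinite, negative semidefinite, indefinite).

Applying the same elementary operations to the rows and columns of A produces a congruent diagonal matrix with entries 2, 1, 0.
So there are 2 positive, 1 zero pivots.
Hence Q is positive semidefinite.

positive semidefinite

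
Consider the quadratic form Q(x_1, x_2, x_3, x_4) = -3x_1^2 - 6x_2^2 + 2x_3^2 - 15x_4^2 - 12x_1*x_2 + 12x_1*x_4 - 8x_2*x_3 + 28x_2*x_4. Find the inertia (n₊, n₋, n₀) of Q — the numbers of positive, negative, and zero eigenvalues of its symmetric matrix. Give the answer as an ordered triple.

Write A = [[-3, -6, 0, 6], [-6, -6, -4, 14], [0, -4, 2, 0], [6, 14, 0, -15]].
Symmetric row and column elimination reduces A to a congruent diagonal form with pivots -3, 6, -2/3, -1.
That gives 1 positive, 3 negative pivots.

(1, 3, 0)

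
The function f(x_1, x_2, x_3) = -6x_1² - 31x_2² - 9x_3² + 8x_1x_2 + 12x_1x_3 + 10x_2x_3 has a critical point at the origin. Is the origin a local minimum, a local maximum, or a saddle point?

local maximum

The Hessian at the origin is H = [[-12, 8, 12], [8, -62, 10], [12, 10, -18]].
Applying the same elementary operations to the rows and columns of H produces a congruent diagonal matrix with entries -12, -170/3, -24/85.
Counting signs: 3 negative.
H is negative definite, so the origin is a strict local maximum.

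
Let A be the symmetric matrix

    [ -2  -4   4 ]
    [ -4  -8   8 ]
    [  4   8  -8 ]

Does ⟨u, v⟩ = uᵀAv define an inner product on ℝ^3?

no

Congruent diagonalization of A (simultaneous row and column reduction) yields pivots -2, 0, 0.
So there are 1 negative, 2 zero pivots.
Hence Q is negative semidefinite.
⟨·,·⟩ is an inner product exactly when A is positive definite.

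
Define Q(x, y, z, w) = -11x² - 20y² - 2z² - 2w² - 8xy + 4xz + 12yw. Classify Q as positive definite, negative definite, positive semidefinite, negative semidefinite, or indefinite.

negative definite

The symmetric matrix of Q is A = [[-11, -4, 2, 0], [-4, -20, 0, 6], [2, 0, -2, 0], [0, 6, 0, -2]].
Leading principal minors: Δ_1 = -11, Δ_2 = 204, Δ_3 = -328, Δ_4 = 8.
The signs alternate starting with Δ_1 < 0, so by Sylvester's criterion Q is negative definite.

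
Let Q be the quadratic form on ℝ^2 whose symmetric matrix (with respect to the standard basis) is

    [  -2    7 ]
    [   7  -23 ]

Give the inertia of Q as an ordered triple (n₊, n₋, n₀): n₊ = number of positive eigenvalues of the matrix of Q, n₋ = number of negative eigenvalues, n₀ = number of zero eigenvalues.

Applying the same elementary operations to the rows and columns of A produces a congruent diagonal matrix with entries -2, 3/2.
That gives 1 positive, 1 negative pivots.

(1, 1, 0)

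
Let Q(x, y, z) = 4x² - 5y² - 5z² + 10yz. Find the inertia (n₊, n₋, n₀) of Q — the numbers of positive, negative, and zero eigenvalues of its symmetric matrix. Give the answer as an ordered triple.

The associated matrix is A = [[4, 0, 0], [0, -5, 5], [0, 5, -5]].
Symmetric row and column elimination reduces A to a congruent diagonal form with pivots 4, -5, 0.
So there are 1 positive, 1 negative, 1 zero pivots.

(1, 1, 1)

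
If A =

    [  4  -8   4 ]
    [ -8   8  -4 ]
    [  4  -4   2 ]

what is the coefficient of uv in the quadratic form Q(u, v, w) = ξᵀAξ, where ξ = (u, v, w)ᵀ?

-16

The coefficient of uv is A[1,2] + A[2,1] = 2·(-8) = -16.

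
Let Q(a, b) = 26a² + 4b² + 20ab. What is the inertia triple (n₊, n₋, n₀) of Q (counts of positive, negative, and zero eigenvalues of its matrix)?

The symmetric matrix is A = [[26, 10], [10, 4]].
Symmetric row and column elimination reduces A to a congruent diagonal form with pivots 26, 2/13.
That gives 2 positive pivots.

(2, 0, 0)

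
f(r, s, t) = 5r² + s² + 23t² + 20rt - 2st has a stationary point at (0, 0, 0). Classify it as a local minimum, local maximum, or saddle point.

local minimum

The Hessian at the origin is H = [[10, 0, 20], [0, 2, -2], [20, -2, 46]].
Applying the same elementary operations to the rows and columns of H produces a congruent diagonal matrix with entries 10, 2, 4.
Counting signs: 3 positive.
H is positive definite, so the origin is a strict local minimum.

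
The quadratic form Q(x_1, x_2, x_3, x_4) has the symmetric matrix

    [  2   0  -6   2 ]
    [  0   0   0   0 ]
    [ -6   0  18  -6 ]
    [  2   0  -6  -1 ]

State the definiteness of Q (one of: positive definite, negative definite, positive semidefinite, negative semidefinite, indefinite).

Row-reducing A symmetrically gives the diagonal entries 2, 0, 0, -3.
Counting signs: 1 positive, 1 negative, 2 zero.
Hence Q is indefinite.

indefinite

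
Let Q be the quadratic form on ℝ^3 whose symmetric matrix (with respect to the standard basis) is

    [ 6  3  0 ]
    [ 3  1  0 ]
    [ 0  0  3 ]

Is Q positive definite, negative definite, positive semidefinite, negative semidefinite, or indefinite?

Row-reducing A symmetrically gives the diagonal entries 6, -1/2, 3.
So there are 2 positive, 1 negative pivots.
Hence Q is indefinite.

indefinite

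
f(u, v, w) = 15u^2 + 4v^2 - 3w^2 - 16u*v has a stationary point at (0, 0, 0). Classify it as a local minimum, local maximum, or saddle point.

saddle point

The Hessian at the origin is H = [[30, -16, 0], [-16, 8, 0], [0, 0, -6]].
Symmetric row and column elimination reduces H to a congruent diagonal form with pivots 30, -8/15, -6.
Counting signs: 1 positive, 2 negative.
H is indefinite, so the origin is a saddle point.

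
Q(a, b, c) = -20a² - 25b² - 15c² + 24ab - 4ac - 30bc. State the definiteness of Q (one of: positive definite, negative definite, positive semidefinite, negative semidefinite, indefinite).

The symmetric matrix of Q is A = [[-20, 12, -2], [12, -25, -15], [-2, -15, -15]].
Leading principal minors: Δ_1 = -20, Δ_2 = 356, Δ_3 = -20.
The signs alternate starting with Δ_1 < 0, so by Sylvester's criterion Q is negative definite.

negative definite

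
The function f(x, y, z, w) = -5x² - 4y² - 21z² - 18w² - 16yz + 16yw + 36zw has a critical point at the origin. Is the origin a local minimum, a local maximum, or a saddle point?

The Hessian at the origin is H = [[-10, 0, 0, 0], [0, -8, -16, 16], [0, -16, -42, 36], [0, 16, 36, -36]].
Symmetric row and column elimination reduces H to a congruent diagonal form with pivots -10, -8, -10, -12/5.
Counting signs: 4 negative.
H is negative definite, so the origin is a strict local maximum.

local maximum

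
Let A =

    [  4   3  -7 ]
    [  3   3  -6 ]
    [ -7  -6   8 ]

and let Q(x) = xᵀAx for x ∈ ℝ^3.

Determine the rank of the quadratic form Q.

3

Applying the same elementary operations to the rows and columns of A produces a congruent diagonal matrix with entries 4, 3/4, -5.
Counting signs: 2 positive, 1 negative.
The rank is the number of nonzero pivots: 3.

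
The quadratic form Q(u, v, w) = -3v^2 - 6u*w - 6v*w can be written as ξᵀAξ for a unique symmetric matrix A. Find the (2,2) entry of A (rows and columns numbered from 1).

The coefficient of v^2 in Q is -3, and that is exactly A[2,2].

-3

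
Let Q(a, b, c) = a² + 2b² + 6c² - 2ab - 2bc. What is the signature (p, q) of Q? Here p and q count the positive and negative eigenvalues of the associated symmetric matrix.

(3, 0)

The associated matrix is A = [[1, -1, 0], [-1, 2, -1], [0, -1, 6]].
Applying the same elementary operations to the rows and columns of A produces a congruent diagonal matrix with entries 1, 1, 5.
So there are 3 positive pivots.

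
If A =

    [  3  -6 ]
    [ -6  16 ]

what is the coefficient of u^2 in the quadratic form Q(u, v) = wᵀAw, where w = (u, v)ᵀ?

3

The coefficient of u^2 is the diagonal entry A[1,1] = 3.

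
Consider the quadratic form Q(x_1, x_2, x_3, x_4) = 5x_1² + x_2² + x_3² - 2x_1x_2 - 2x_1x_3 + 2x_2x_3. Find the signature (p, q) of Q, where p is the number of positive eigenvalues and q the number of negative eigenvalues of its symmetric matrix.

The associated matrix is A = [[5, -1, -1, 0], [-1, 1, 1, 0], [-1, 1, 1, 0], [0, 0, 0, 0]].
Applying the same elementary operations to the rows and columns of A produces a congruent diagonal matrix with entries 5, 4/5, 0, 0.
That gives 2 positive, 2 zero pivots.

(2, 0)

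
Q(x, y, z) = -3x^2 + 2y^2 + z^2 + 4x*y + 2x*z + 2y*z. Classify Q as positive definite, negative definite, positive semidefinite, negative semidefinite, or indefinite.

indefinite

The associated matrix is A = [[-3, 2, 1], [2, 2, 1], [1, 1, 1]].
An LDLᵀ factorisation of A has diagonal entries -3, 10/3, 1/2.
So there are 2 positive, 1 negative pivots.
Hence Q is indefinite.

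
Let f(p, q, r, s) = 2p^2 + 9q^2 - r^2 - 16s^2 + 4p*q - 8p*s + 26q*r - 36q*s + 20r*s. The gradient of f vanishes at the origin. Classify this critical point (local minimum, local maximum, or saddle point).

saddle point

The Hessian at the origin is H = [[4, 4, 0, -8], [4, 18, 26, -36], [0, 26, -2, 20], [-8, -36, 20, -32]].
Congruent diagonalization of H (simultaneous row and column reduction) yields pivots 4, 14, -352/7, -10/11.
Counting signs: 2 positive, 2 negative.
H is indefinite, so the origin is a saddle point.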